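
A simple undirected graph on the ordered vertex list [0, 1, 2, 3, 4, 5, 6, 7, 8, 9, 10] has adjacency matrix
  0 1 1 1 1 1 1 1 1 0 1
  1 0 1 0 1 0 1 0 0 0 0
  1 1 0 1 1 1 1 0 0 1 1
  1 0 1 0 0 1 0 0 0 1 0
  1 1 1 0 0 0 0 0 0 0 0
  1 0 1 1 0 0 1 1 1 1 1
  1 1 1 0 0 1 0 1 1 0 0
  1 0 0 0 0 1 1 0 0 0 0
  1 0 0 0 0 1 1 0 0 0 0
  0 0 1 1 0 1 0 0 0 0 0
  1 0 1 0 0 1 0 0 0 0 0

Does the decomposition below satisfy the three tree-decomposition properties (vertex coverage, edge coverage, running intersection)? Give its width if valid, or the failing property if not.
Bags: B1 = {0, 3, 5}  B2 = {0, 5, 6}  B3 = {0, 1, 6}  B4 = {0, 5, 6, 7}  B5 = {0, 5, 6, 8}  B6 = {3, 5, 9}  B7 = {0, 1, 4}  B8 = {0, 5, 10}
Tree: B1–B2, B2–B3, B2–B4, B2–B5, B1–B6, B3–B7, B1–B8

A tree decomposition must satisfy three properties: every vertex lies in some bag; for every edge, both endpoints lie together in some bag; and for every vertex, the bags containing it form a connected subtree. Here vertex 2 appears in no bag, so the decomposition is invalid.

No — vertex 2 appears in no bag.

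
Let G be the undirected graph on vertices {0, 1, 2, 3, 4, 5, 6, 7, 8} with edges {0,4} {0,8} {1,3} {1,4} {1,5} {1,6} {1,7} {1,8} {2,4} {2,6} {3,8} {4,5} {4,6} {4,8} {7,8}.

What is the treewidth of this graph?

2

A width-2 tree decomposition is:
Bags: B1 = {1, 4, 8}  B2 = {1, 4, 6}  B3 = {2, 4, 6}  B4 = {0, 4, 8}  B5 = {1, 7, 8}  B6 = {1, 4, 5}  B7 = {1, 3, 8}
Tree: B1–B2, B2–B3, B1–B4, B1–B5, B2–B6, B1–B7
Each bag holds 3 vertices, so the decomposition has width 2, which upper-bounds the treewidth. Conversely, {0, 4, 8} is a clique of size 3, and the vertices of any clique must share a bag in every tree decomposition; so some bag has ≥ 3 vertices and tw(G) ≥ 2. Combining the bounds, tw(G) = 2.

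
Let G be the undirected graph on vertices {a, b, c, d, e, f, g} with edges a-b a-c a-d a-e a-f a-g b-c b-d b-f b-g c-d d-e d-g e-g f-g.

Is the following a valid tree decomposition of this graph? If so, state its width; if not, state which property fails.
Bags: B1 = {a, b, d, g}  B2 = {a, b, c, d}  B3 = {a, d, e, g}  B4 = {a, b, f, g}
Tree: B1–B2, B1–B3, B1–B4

Vertex coverage: the bags together contain {a, b, c, d, e, f, g}, the full vertex set. Edge coverage: each edge of G has both endpoints in at least one bag. Running intersection: for every vertex, the bags containing it form a connected subtree. All three properties hold, so this is a valid tree decomposition of width max|bag| − 1 = 3, and hence tw(G) ≤ 3.

Yes; width 3.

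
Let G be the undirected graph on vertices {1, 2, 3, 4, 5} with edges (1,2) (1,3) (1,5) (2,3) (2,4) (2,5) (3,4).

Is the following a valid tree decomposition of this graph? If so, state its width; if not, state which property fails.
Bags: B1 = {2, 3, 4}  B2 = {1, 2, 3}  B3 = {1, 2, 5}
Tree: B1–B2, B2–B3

Yes; width 2.

Checking the three conditions: (i) the bags cover all of {1, 2, 3, 4, 5}; (ii) for each edge, some bag contains both endpoints; (iii) the bags containing any fixed vertex form a subtree. All hold, so the decomposition is valid with width 3 − 1 = 2.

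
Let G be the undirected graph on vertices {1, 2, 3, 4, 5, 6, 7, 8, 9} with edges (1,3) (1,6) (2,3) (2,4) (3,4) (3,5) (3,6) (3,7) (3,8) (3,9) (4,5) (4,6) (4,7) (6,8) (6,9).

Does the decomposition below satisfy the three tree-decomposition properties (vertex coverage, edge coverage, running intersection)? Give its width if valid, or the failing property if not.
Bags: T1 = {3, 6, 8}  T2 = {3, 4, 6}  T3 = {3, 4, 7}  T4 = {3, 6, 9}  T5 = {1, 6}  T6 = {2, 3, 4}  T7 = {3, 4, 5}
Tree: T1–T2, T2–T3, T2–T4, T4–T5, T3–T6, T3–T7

A tree decomposition must satisfy three properties: every vertex lies in some bag; for every edge, both endpoints lie together in some bag; and for every vertex, the bags containing it form a connected subtree. Here edge (3,1) lies in no bag, so the decomposition is invalid.

No — edge (3,1) lies in no bag.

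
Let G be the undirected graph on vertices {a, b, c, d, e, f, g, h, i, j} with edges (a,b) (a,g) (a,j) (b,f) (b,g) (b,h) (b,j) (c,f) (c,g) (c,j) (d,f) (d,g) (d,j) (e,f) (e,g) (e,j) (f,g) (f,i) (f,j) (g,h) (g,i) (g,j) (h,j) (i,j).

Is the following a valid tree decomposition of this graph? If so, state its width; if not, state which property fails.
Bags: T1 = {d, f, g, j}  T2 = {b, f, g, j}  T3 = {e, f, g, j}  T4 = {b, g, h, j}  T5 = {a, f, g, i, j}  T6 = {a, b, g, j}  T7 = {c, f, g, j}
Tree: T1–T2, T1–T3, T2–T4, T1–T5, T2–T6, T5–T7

A tree decomposition must satisfy three properties: every vertex lies in some bag; for every edge, both endpoints lie together in some bag; and for every vertex, the bags containing it form a connected subtree. Here bags containing vertex a are not connected in the tree, so the decomposition is invalid.

No — bags containing vertex a are not connected in the tree.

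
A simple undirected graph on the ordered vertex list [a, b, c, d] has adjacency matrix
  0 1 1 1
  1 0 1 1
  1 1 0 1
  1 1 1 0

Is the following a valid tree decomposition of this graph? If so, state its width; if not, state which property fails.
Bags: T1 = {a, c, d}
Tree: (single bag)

A tree decomposition must satisfy three properties: every vertex lies in some bag; for every edge, both endpoints lie together in some bag; and for every vertex, the bags containing it form a connected subtree. Here vertex b appears in no bag, so the decomposition is invalid.

No — vertex b appears in no bag.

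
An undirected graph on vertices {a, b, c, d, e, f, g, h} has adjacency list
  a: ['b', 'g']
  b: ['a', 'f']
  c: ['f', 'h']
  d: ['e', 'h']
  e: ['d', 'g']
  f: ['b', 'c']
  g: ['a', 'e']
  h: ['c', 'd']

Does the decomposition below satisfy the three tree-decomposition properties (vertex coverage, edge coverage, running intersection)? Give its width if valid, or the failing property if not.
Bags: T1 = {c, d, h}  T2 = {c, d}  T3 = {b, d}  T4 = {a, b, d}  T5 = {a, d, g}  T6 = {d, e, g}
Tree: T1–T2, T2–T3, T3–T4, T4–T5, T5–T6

No — vertex f appears in no bag.

A tree decomposition must satisfy three properties: every vertex lies in some bag; for every edge, both endpoints lie together in some bag; and for every vertex, the bags containing it form a connected subtree. Here vertex f appears in no bag, so the decomposition is invalid.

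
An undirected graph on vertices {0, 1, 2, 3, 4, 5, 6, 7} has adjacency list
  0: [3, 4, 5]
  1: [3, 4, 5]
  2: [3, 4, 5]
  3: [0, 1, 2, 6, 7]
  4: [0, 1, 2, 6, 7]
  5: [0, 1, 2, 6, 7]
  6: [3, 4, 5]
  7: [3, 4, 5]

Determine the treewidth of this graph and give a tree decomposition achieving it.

Treewidth 3.
One optimal decomposition is:
Bags: B1 = {0, 3, 4, 5}  B2 = {3, 4, 5, 7}  B3 = {1, 3, 4, 5}  B4 = {2, 3, 4, 5}  B5 = {3, 4, 5, 6}
Tree: B1–B2, B2–B3, B3–B4, B4–B5

The largest bag has 4 vertices, giving width 3; this decomposition certifies tw(G) ≤ 3. For the lower bound: the 4 vertex sets {0,3}, {4,7}, {5}, {1} are disjoint, each induces a connected subgraph, and every pair is joined by at least one edge of G. Contracting each set to a single vertex therefore yields K_{4} as a minor, and since treewidth is minor-monotone, tw(G) ≥ tw(K_{4}) = 3. Therefore the treewidth is 3.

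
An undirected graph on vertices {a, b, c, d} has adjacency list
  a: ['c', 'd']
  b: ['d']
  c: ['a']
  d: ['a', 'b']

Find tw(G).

A width-1 tree decomposition is:
Bags: B1 = {a, c}  B2 = {a, d}  B3 = {b, d}
Tree: B1–B2, B2–B3
Each bag holds 2 vertices, so the decomposition has width 1, which upper-bounds the treewidth. Since G has at least one edge (e.g. c–a), it is not an edgeless graph, so tw(G) ≥ 1. The upper and lower bounds meet at 1, so that is the treewidth.

1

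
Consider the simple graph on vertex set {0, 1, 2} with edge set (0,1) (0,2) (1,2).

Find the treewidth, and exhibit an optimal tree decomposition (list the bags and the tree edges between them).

A single bag containing all 3 vertices is trivially a valid decomposition of width 2. Conversely, {0, 1, 2} is a clique of size 3, and the vertices of any clique must share a bag in every tree decomposition; so some bag has ≥ 3 vertices and tw(G) ≥ 2. Therefore the treewidth is 2.

Treewidth 2.
Bags: B1 = {0, 1, 2}
Tree: (single bag)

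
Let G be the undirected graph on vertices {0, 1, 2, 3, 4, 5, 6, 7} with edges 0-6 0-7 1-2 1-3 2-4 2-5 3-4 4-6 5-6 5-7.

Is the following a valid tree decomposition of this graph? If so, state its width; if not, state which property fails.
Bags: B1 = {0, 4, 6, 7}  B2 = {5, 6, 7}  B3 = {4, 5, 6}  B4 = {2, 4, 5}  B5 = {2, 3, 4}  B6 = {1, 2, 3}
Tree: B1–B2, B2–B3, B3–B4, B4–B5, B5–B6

No — bags containing vertex 4 are not connected in the tree.

A tree decomposition must satisfy three properties: every vertex lies in some bag; for every edge, both endpoints lie together in some bag; and for every vertex, the bags containing it form a connected subtree. Here bags containing vertex 4 are not connected in the tree, so the decomposition is invalid.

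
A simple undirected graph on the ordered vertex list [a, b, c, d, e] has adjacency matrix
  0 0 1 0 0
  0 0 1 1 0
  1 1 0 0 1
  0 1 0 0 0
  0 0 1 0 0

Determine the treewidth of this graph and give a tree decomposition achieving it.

Every bag has size at most 2, so the width is 2 − 1 = 1 and tw(G) ≤ 1. G has an edge, so its treewidth is at least 1. Combining the bounds, tw(G) = 1.

Treewidth 1.
Bags: B1 = {a, c}  B2 = {b, c}  B3 = {b, d}  B4 = {c, e}
Tree: B1–B2, B2–B3, B2–B4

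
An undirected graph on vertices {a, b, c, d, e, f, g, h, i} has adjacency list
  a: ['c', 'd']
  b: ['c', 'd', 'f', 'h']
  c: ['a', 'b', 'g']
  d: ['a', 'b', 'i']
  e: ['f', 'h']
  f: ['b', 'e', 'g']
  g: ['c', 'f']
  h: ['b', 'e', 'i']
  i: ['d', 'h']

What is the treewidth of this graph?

A width-3 tree decomposition is:
Bags: B1 = {a, c, d, i}  B2 = {b, c, d, i}  B3 = {b, c, h, i}  B4 = {b, c, g, h}  B5 = {b, f, g, h}  B6 = {e, f, g, h}
Tree: B1–B2, B2–B3, B3–B4, B4–B5, B5–B6
The largest bag has 4 vertices, giving width 3; this decomposition certifies tw(G) ≤ 3. For the lower bound: the 4 vertex sets {a,d,i}, {c}, {b}, {e,f,g,h} are disjoint, each induces a connected subgraph, and every pair is joined by at least one edge of G. Contracting each set to a single vertex therefore yields K_{4} as a minor, and since treewidth is minor-monotone, tw(G) ≥ tw(K_{4}) = 3. Combining the bounds, tw(G) = 3.

3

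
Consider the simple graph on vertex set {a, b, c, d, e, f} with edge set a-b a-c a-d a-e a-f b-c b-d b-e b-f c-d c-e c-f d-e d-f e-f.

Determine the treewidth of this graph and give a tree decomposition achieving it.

A single bag containing all 6 vertices is trivially a valid decomposition of width 5. Conversely, {a, b, c, d, e, f} is a clique of size 6, and the vertices of any clique must share a bag in every tree decomposition; so some bag has ≥ 6 vertices and tw(G) ≥ 5. Hence tw(G) = 5 exactly.

Treewidth 5.
One optimal decomposition is:
Bags: B1 = {a, b, c, d, e, f}
Tree: (single bag)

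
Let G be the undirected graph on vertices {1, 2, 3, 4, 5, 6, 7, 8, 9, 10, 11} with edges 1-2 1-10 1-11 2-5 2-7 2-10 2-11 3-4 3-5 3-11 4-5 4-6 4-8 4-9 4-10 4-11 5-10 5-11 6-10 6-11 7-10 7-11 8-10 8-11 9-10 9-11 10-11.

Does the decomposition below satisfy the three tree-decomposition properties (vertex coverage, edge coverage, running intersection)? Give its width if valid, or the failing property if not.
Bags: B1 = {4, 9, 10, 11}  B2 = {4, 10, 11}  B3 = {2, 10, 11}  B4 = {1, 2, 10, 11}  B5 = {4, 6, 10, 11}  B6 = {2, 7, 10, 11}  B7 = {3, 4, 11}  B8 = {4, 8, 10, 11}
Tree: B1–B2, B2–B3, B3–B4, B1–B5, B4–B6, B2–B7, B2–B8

A tree decomposition must satisfy three properties: every vertex lies in some bag; for every edge, both endpoints lie together in some bag; and for every vertex, the bags containing it form a connected subtree. Here vertex 5 appears in no bag, so the decomposition is invalid.

No — vertex 5 appears in no bag.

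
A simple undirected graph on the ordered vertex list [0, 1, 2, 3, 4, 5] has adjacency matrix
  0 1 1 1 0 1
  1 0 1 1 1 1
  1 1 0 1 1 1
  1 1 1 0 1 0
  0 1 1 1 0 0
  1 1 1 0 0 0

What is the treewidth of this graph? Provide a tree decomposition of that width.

Treewidth 3.
Bags: B1 = {0, 1, 2, 3}  B2 = {1, 2, 3, 4}  B3 = {0, 1, 2, 5}
Tree: B1–B2, B1–B3

Every bag has size at most 4, so the width is 4 − 1 = 3 and tw(G) ≤ 3. For the lower bound, the 4 vertices {0, 1, 2, 3} are pairwise adjacent, and any tree decomposition puts a clique entirely inside one bag — forcing width ≥ 3. Hence tw(G) = 3 exactly.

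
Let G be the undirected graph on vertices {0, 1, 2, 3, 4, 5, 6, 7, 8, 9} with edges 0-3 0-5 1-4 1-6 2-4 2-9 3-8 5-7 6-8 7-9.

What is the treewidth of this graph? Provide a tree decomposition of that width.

Every bag has size at most 3, so the width is 3 − 1 = 2 and tw(G) ≤ 2. The edges 1–4–2–9–7–5–0–3–8–6–1 form a cycle, so G is not a tree and its treewidth is at least 2. Hence tw(G) = 2 exactly.

Treewidth 2.
One such decomposition:
Bags: B1 = {1, 2, 4}  B2 = {1, 2, 9}  B3 = {1, 7, 9}  B4 = {1, 5, 7}  B5 = {0, 1, 5}  B6 = {0, 1, 3}  B7 = {1, 3, 8}  B8 = {1, 6, 8}
Tree: B1–B2, B2–B3, B3–B4, B4–B5, B5–B6, B6–B7, B7–B8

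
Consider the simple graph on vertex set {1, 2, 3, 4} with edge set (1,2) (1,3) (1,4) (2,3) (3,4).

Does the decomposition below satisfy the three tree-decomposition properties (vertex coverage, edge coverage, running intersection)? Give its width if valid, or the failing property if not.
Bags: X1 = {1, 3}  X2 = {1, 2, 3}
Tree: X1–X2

A tree decomposition must satisfy three properties: every vertex lies in some bag; for every edge, both endpoints lie together in some bag; and for every vertex, the bags containing it form a connected subtree. Here vertex 4 appears in no bag, so the decomposition is invalid.

No — vertex 4 appears in no bag.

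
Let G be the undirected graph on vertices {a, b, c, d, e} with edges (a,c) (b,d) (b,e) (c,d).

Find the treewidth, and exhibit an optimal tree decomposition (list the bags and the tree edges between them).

Each bag holds 2 vertices, so the decomposition has width 1, which upper-bounds the treewidth. G has an edge, so its treewidth is at least 1. The upper and lower bounds meet at 1, so that is the treewidth.

Treewidth 1.
Bags: B1 = {a, c}  B2 = {c, d}  B3 = {b, d}  B4 = {b, e}
Tree: B1–B2, B2–B3, B3–B4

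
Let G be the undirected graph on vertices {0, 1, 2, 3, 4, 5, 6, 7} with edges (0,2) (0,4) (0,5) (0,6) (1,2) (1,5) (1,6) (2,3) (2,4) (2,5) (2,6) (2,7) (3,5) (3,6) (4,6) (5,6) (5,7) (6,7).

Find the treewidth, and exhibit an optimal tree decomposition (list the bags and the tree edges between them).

Treewidth 3.
One such decomposition:
Bags: B1 = {0, 2, 4, 6}  B2 = {0, 2, 5, 6}  B3 = {2, 5, 6, 7}  B4 = {2, 3, 5, 6}  B5 = {1, 2, 5, 6}
Tree: B1–B2, B2–B3, B3–B4, B2–B5

The largest bag has 4 vertices, giving width 3; this decomposition certifies tw(G) ≤ 3. For the lower bound, the 4 vertices {0, 2, 4, 6} are pairwise adjacent, and any tree decomposition puts a clique entirely inside one bag — forcing width ≥ 3. Combining the bounds, tw(G) = 3.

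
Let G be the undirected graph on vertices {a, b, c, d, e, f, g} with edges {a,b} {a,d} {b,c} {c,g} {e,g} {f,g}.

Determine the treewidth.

A width-1 tree decomposition is:
Bags: B1 = {b, c}  B2 = {c, g}  B3 = {e, g}  B4 = {a, b}  B5 = {a, d}  B6 = {f, g}
Tree: B1–B2, B2–B3, B1–B4, B4–B5, B3–B6
The largest bag has 2 vertices, giving width 1; this decomposition certifies tw(G) ≤ 1. G has an edge, so its treewidth is at least 1. The upper and lower bounds meet at 1, so that is the treewidth.

1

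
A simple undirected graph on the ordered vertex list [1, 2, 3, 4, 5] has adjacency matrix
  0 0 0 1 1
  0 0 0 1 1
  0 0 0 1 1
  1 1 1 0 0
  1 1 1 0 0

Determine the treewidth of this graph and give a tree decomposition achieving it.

The largest bag has 3 vertices, giving width 2; this decomposition certifies tw(G) ≤ 2. For the lower bound, G contains the cycle 3–5–2–4–3, so G is not a forest; only forests have treewidth ≤ 1, hence tw(G) ≥ 2. Hence tw(G) = 2 exactly.

Treewidth 2.
One optimal decomposition is:
Bags: B1 = {3, 4, 5}  B2 = {2, 4, 5}  B3 = {1, 4, 5}
Tree: B1–B2, B2–B3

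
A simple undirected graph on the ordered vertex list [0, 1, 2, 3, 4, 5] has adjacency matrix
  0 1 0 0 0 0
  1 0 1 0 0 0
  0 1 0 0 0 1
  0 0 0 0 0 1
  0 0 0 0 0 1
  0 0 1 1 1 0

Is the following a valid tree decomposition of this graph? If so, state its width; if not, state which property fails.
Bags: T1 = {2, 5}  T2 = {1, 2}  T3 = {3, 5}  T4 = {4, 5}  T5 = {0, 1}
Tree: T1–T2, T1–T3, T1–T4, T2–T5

Every vertex of G appears in some bag (union = {0, 1, 2, 3, 4, 5}); every edge is covered by a bag; and for each vertex v the set of bags containing v is connected in the bag tree. The decomposition is therefore valid. The largest bag has 2 vertices, so the width is 1.

Yes; width 1.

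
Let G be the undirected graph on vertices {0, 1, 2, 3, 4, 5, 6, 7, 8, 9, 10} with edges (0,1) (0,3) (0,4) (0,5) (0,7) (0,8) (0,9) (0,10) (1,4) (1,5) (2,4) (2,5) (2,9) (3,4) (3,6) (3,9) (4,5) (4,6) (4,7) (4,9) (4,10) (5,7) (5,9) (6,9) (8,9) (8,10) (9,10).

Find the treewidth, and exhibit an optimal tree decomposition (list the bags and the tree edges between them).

Treewidth 3.
One optimal decomposition is:
Bags: B1 = {0, 3, 4, 9}  B2 = {0, 4, 5, 9}  B3 = {0, 4, 9, 10}  B4 = {0, 1, 4, 5}  B5 = {3, 4, 6, 9}  B6 = {0, 4, 5, 7}  B7 = {0, 8, 9, 10}  B8 = {2, 4, 5, 9}
Tree: B1–B2, B1–B3, B2–B4, B1–B5, B2–B6, B3–B7, B2–B8

Every bag has size at most 4, so the width is 4 − 1 = 3 and tw(G) ≤ 3. For the lower bound, the 4 vertices {0, 8, 9, 10} are pairwise adjacent, and any tree decomposition puts a clique entirely inside one bag — forcing width ≥ 3. The upper and lower bounds meet at 3, so that is the treewidth.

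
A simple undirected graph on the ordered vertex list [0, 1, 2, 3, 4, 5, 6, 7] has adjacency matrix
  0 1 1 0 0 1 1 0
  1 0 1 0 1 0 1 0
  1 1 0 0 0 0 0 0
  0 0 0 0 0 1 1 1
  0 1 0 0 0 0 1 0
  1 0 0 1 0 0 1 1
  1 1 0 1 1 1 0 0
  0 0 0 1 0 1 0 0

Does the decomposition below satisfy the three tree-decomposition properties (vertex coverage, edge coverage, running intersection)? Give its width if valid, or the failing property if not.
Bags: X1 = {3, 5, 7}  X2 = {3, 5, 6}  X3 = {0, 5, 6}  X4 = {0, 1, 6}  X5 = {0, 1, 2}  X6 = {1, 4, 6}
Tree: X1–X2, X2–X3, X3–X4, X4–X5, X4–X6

Yes; width 2.

Every vertex of G appears in some bag (union = {0, 1, 2, 3, 4, 5, 6, 7}); every edge is covered by a bag; and for each vertex v the set of bags containing v is connected in the bag tree. The decomposition is therefore valid. The largest bag has 3 vertices, so the width is 2.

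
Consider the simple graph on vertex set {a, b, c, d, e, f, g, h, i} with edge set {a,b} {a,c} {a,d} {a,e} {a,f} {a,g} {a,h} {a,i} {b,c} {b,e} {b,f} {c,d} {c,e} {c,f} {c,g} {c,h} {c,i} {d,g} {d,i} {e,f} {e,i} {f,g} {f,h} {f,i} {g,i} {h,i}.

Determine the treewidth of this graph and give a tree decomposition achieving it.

The largest bag has 5 vertices, giving width 4; this decomposition certifies tw(G) ≤ 4. On the other hand G contains the 5-clique {a, c, d, g, i}. A clique must lie in a single bag of any decomposition, so no decomposition can have width below 4. Combining the bounds, tw(G) = 4.

Treewidth 4.
Bags: B1 = {a, c, e, f, i}  B2 = {a, b, c, e, f}  B3 = {a, c, f, g, i}  B4 = {a, c, f, h, i}  B5 = {a, c, d, g, i}
Tree: B1–B2, B1–B3, B3–B4, B3–B5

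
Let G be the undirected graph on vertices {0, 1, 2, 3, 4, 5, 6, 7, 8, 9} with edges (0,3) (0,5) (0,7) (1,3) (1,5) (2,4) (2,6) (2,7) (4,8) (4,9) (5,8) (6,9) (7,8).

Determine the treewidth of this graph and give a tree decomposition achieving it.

Each bag holds 3 vertices, so the decomposition has width 2, which upper-bounds the treewidth. Since 9–6–2–4–9 is a cycle in G, G is not acyclic. Forests are exactly the graphs of treewidth ≤ 1, so tw(G) ≥ 2. The upper and lower bounds meet at 2, so that is the treewidth.

Treewidth 2.
One optimal decomposition is:
Bags: B1 = {4, 6, 9}  B2 = {2, 4, 6}  B3 = {2, 4, 8}  B4 = {2, 7, 8}  B5 = {5, 7, 8}  B6 = {0, 5, 7}  B7 = {0, 1, 5}  B8 = {0, 1, 3}
Tree: B1–B2, B2–B3, B3–B4, B4–B5, B5–B6, B6–B7, B7–B8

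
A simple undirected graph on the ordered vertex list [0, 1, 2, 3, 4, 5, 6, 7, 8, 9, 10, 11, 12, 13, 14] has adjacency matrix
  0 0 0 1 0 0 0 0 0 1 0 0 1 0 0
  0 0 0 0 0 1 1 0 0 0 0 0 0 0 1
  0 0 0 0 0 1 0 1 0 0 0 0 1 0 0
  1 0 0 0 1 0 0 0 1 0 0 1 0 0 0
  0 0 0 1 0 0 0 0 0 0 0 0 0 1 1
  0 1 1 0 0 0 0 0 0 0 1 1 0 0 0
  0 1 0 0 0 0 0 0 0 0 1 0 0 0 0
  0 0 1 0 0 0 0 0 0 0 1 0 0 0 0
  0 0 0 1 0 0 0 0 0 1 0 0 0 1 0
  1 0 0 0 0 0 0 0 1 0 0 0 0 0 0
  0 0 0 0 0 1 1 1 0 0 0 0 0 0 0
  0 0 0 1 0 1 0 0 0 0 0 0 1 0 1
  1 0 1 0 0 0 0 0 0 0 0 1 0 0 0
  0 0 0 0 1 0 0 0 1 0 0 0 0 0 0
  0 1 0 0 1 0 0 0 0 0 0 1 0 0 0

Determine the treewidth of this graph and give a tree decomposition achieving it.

Every bag has size at most 4, so the width is 4 − 1 = 3 and tw(G) ≤ 3. For the lower bound: the 4 vertex sets {6,7,10}, {1}, {5}, {2,11,12,14} are disjoint, each induces a connected subgraph, and every pair is joined by at least one edge of G. Contracting each set to a single vertex therefore yields K_{4} as a minor, and since treewidth is minor-monotone, tw(G) ≥ tw(K_{4}) = 3. Hence tw(G) = 3 exactly.

Treewidth 3.
Bags: B1 = {1, 6, 7, 10}  B2 = {1, 5, 7, 10}  B3 = {1, 2, 5, 7}  B4 = {1, 2, 5, 14}  B5 = {2, 5, 11, 14}  B6 = {2, 11, 12, 14}  B7 = {4, 11, 12, 14}  B8 = {3, 4, 11, 12}  B9 = {0, 3, 4, 12}  B10 = {0, 3, 4, 13}  B11 = {0, 3, 8, 13}  B12 = {0, 8, 9, 13}
Tree: B1–B2, B2–B3, B3–B4, B4–B5, B5–B6, B6–B7, B7–B8, B8–B9, B9–B10, B10–B11, B11–B12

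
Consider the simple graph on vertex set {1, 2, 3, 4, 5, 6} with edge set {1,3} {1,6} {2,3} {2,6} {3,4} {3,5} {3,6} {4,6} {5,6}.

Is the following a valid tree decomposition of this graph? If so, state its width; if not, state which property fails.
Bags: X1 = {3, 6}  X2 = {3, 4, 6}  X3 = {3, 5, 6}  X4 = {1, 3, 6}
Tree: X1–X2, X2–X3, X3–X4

No — vertex 2 appears in no bag.

A tree decomposition must satisfy three properties: every vertex lies in some bag; for every edge, both endpoints lie together in some bag; and for every vertex, the bags containing it form a connected subtree. Here vertex 2 appears in no bag, so the decomposition is invalid.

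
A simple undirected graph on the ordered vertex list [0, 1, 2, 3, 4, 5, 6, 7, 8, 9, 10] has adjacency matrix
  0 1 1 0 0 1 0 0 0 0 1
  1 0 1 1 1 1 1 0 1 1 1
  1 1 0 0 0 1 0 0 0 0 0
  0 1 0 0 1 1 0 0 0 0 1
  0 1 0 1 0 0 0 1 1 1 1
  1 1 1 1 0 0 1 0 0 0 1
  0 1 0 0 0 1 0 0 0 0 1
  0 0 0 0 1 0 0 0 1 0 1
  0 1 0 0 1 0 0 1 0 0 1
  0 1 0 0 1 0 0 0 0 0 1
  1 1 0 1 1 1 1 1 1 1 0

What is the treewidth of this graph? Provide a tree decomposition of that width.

Every bag has size at most 4, so the width is 4 − 1 = 3 and tw(G) ≤ 3. On the other hand G contains the 4-clique {0, 1, 2, 5}. A clique must lie in a single bag of any decomposition, so no decomposition can have width below 3. Hence tw(G) = 3 exactly.

Treewidth 3.
Bags: B1 = {1, 3, 5, 10}  B2 = {1, 3, 4, 10}  B3 = {0, 1, 5, 10}  B4 = {0, 1, 2, 5}  B5 = {1, 4, 8, 10}  B6 = {1, 5, 6, 10}  B7 = {1, 4, 9, 10}  B8 = {4, 7, 8, 10}
Tree: B1–B2, B1–B3, B3–B4, B2–B5, B3–B6, B2–B7, B5–B8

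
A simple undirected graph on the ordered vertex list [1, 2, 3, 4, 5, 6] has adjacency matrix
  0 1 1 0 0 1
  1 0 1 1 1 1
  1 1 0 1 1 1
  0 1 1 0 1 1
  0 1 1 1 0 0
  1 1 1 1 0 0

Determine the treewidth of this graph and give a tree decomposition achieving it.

Every bag has size at most 4, so the width is 4 − 1 = 3 and tw(G) ≤ 3. Conversely, {1, 2, 3, 6} is a clique of size 4, and the vertices of any clique must share a bag in every tree decomposition; so some bag has ≥ 4 vertices and tw(G) ≥ 3. Hence tw(G) = 3 exactly.

Treewidth 3.
One such decomposition:
Bags: B1 = {2, 3, 4, 5}  B2 = {2, 3, 4, 6}  B3 = {1, 2, 3, 6}
Tree: B1–B2, B2–B3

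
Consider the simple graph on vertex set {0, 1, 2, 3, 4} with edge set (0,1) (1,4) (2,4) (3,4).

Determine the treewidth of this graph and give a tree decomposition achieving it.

Treewidth 1.
One optimal decomposition is:
Bags: B1 = {1, 4}  B2 = {2, 4}  B3 = {0, 1}  B4 = {3, 4}
Tree: B1–B2, B1–B3, B2–B4

Each bag holds 2 vertices, so the decomposition has width 1, which upper-bounds the treewidth. G has an edge, so its treewidth is at least 1. Therefore the treewidth is 1.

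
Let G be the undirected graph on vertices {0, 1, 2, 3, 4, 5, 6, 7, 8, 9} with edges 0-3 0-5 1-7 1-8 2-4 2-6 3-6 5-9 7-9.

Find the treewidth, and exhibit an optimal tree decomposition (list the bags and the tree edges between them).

Every bag has size at most 2, so the width is 2 − 1 = 1 and tw(G) ≤ 1. Since G has at least one edge (e.g. 8–1), it is not an edgeless graph, so tw(G) ≥ 1. Hence tw(G) = 1 exactly.

Treewidth 1.
One optimal decomposition is:
Bags: B1 = {1, 8}  B2 = {1, 7}  B3 = {7, 9}  B4 = {5, 9}  B5 = {0, 5}  B6 = {0, 3}  B7 = {3, 6}  B8 = {2, 6}  B9 = {2, 4}
Tree: B1–B2, B2–B3, B3–B4, B4–B5, B5–B6, B6–B7, B7–B8, B8–B9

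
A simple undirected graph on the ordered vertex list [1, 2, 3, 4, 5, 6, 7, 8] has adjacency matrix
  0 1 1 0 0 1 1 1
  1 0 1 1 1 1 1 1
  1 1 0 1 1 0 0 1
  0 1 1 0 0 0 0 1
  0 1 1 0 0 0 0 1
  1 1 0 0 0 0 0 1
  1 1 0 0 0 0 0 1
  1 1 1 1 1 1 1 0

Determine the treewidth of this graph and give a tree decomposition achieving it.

The largest bag has 4 vertices, giving width 3; this decomposition certifies tw(G) ≤ 3. On the other hand G contains the 4-clique {1, 2, 3, 8}. A clique must lie in a single bag of any decomposition, so no decomposition can have width below 3. Hence tw(G) = 3 exactly.

Treewidth 3.
One such decomposition:
Bags: B1 = {2, 3, 5, 8}  B2 = {2, 3, 4, 8}  B3 = {1, 2, 3, 8}  B4 = {1, 2, 6, 8}  B5 = {1, 2, 7, 8}
Tree: B1–B2, B2–B3, B3–B4, B3–B5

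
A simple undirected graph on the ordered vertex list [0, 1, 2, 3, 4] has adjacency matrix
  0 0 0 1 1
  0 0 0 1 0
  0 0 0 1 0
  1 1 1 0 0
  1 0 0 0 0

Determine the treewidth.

1

A width-1 tree decomposition is:
Bags: B1 = {1, 3}  B2 = {0, 3}  B3 = {2, 3}  B4 = {0, 4}
Tree: B1–B2, B2–B3, B2–B4
The largest bag has 2 vertices, giving width 1; this decomposition certifies tw(G) ≤ 1. Any graph with an edge has treewidth ≥ 1, and G has the edge 1–3. Hence tw(G) = 1 exactly.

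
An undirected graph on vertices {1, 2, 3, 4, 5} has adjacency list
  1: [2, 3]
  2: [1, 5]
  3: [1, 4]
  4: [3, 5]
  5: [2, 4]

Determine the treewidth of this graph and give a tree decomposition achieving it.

The largest bag has 3 vertices, giving width 2; this decomposition certifies tw(G) ≤ 2. For the lower bound, G contains the cycle 1–3–4–5–2–1, so G is not a forest; only forests have treewidth ≤ 1, hence tw(G) ≥ 2. Combining the bounds, tw(G) = 2.

Treewidth 2.
One optimal decomposition is:
Bags: B1 = {1, 3, 4}  B2 = {1, 4, 5}  B3 = {1, 2, 5}
Tree: B1–B2, B2–B3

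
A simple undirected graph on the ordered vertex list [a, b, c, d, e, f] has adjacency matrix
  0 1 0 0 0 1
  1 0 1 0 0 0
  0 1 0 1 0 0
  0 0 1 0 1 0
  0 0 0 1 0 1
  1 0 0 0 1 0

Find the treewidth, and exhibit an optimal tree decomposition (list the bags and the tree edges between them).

Each bag holds 3 vertices, so the decomposition has width 2, which upper-bounds the treewidth. Since a–f–e–d–c–b–a is a cycle in G, G is not acyclic. Forests are exactly the graphs of treewidth ≤ 1, so tw(G) ≥ 2. Therefore the treewidth is 2.

Treewidth 2.
Bags: B1 = {a, e, f}  B2 = {a, d, e}  B3 = {a, c, d}  B4 = {a, b, c}
Tree: B1–B2, B2–B3, B3–B4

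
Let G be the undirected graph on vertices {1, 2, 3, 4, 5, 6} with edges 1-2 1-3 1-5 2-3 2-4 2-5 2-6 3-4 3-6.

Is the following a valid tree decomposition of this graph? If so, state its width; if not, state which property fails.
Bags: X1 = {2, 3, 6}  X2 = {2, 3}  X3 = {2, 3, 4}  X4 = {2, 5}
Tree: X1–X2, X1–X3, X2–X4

No — vertex 1 appears in no bag.

A tree decomposition must satisfy three properties: every vertex lies in some bag; for every edge, both endpoints lie together in some bag; and for every vertex, the bags containing it form a connected subtree. Here vertex 1 appears in no bag, so the decomposition is invalid.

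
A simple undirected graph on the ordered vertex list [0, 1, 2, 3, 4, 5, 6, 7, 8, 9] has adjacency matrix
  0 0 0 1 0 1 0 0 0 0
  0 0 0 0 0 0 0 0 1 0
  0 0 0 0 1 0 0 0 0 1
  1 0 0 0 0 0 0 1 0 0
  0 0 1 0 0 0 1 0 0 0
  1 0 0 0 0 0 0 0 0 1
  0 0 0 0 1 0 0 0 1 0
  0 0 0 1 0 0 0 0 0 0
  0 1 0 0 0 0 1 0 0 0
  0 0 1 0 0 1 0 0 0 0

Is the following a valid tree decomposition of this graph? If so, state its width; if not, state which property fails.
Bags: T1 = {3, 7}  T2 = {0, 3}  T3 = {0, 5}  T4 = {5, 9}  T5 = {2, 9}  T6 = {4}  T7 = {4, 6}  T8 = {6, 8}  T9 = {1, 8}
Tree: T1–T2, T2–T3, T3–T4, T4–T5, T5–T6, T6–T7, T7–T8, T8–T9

No — edge (2,4) lies in no bag.

A tree decomposition must satisfy three properties: every vertex lies in some bag; for every edge, both endpoints lie together in some bag; and for every vertex, the bags containing it form a connected subtree. Here edge (2,4) lies in no bag, so the decomposition is invalid.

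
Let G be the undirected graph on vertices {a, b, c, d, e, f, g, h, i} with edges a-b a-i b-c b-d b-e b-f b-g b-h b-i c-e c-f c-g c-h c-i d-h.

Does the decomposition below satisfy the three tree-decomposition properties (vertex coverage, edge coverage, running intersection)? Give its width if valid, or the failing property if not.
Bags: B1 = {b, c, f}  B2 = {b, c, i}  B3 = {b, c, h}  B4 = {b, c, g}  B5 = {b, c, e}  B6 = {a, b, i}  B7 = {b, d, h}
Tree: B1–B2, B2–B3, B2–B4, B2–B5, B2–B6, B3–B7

Yes; width 2.

Checking the three conditions: (i) the bags cover all of {a, b, c, d, e, f, g, h, i}; (ii) for each edge, some bag contains both endpoints; (iii) the bags containing any fixed vertex form a subtree. All hold, so the decomposition is valid with width 3 − 1 = 2.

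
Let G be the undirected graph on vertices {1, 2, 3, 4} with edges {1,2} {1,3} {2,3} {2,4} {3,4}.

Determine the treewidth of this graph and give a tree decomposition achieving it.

The largest bag has 3 vertices, giving width 2; this decomposition certifies tw(G) ≤ 2. On the other hand G contains the 3-clique {1, 2, 3}. A clique must lie in a single bag of any decomposition, so no decomposition can have width below 2. Combining the bounds, tw(G) = 2.

Treewidth 2.
Bags: B1 = {2, 3, 4}  B2 = {1, 2, 3}
Tree: B1–B2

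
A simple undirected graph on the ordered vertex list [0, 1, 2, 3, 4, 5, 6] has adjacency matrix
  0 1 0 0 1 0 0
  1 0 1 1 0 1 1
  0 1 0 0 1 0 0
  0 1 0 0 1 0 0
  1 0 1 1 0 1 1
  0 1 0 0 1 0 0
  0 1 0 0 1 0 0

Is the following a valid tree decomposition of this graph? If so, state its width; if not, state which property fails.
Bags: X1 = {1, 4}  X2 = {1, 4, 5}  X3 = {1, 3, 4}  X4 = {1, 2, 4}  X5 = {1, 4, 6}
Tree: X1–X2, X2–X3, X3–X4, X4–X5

No — vertex 0 appears in no bag.

A tree decomposition must satisfy three properties: every vertex lies in some bag; for every edge, both endpoints lie together in some bag; and for every vertex, the bags containing it form a connected subtree. Here vertex 0 appears in no bag, so the decomposition is invalid.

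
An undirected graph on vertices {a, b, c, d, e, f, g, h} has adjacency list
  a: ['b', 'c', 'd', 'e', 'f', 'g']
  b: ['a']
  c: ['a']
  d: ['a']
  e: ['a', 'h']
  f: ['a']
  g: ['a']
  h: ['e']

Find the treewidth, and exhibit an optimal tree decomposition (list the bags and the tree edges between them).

Every bag has size at most 2, so the width is 2 − 1 = 1 and tw(G) ≤ 1. Any graph with an edge has treewidth ≥ 1, and G has the edge a–c. Combining the bounds, tw(G) = 1.

Treewidth 1.
One such decomposition:
Bags: B1 = {a, c}  B2 = {a, f}  B3 = {a, g}  B4 = {a, b}  B5 = {a, e}  B6 = {e, h}  B7 = {a, d}
Tree: B1–B2, B2–B3, B1–B4, B1–B5, B5–B6, B4–B7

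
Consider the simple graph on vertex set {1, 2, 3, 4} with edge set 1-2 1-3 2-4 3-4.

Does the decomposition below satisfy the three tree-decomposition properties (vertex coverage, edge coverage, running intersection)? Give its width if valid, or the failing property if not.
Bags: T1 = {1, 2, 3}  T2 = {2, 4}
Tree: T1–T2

No — edge (3,4) lies in no bag.

A tree decomposition must satisfy three properties: every vertex lies in some bag; for every edge, both endpoints lie together in some bag; and for every vertex, the bags containing it form a connected subtree. Here edge (3,4) lies in no bag, so the decomposition is invalid.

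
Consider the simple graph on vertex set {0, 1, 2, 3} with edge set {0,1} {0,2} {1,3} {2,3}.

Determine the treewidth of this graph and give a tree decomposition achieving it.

Treewidth 2.
One optimal decomposition is:
Bags: B1 = {0, 1, 3}  B2 = {0, 2, 3}
Tree: B1–B2

The largest bag has 3 vertices, giving width 2; this decomposition certifies tw(G) ≤ 2. Since 0–1–3–2–0 is a cycle in G, G is not acyclic. Forests are exactly the graphs of treewidth ≤ 1, so tw(G) ≥ 2. Combining the bounds, tw(G) = 2.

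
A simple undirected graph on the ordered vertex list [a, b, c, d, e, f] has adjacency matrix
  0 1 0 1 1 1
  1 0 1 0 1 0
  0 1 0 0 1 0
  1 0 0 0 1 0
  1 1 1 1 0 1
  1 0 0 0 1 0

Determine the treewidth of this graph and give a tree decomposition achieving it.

Treewidth 2.
One such decomposition:
Bags: B1 = {a, e, f}  B2 = {a, b, e}  B3 = {b, c, e}  B4 = {a, d, e}
Tree: B1–B2, B2–B3, B2–B4

Each bag holds 3 vertices, so the decomposition has width 2, which upper-bounds the treewidth. For the lower bound, the 3 vertices {b, c, e} are pairwise adjacent, and any tree decomposition puts a clique entirely inside one bag — forcing width ≥ 2. The upper and lower bounds meet at 2, so that is the treewidth.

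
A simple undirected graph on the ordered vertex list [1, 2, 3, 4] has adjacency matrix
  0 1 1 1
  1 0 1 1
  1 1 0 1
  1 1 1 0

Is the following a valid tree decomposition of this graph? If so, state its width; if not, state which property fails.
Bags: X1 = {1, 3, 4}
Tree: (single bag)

A tree decomposition must satisfy three properties: every vertex lies in some bag; for every edge, both endpoints lie together in some bag; and for every vertex, the bags containing it form a connected subtree. Here vertex 2 appears in no bag, so the decomposition is invalid.

No — vertex 2 appears in no bag.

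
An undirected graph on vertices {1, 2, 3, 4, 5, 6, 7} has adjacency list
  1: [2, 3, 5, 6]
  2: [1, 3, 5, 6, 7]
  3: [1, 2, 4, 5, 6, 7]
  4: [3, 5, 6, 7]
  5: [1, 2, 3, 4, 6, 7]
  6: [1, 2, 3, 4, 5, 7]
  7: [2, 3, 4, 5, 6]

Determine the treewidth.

A width-4 tree decomposition is:
Bags: B1 = {2, 3, 5, 6, 7}  B2 = {1, 2, 3, 5, 6}  B3 = {3, 4, 5, 6, 7}
Tree: B1–B2, B1–B3
Each bag holds 5 vertices, so the decomposition has width 4, which upper-bounds the treewidth. Conversely, {1, 2, 3, 5, 6} is a clique of size 5, and the vertices of any clique must share a bag in every tree decomposition; so some bag has ≥ 5 vertices and tw(G) ≥ 4. Therefore the treewidth is 4.

4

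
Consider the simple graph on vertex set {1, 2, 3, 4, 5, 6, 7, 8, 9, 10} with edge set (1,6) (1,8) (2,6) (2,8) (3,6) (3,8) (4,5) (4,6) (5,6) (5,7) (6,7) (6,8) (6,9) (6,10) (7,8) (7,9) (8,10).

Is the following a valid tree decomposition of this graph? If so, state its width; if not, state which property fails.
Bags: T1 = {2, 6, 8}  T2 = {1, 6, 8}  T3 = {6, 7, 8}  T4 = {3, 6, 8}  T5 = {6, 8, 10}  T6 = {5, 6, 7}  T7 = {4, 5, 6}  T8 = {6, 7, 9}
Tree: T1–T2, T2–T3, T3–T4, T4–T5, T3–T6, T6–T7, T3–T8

Yes; width 2.

Checking the three conditions: (i) the bags cover all of {1, 2, 3, 4, 5, 6, 7, 8, 9, 10}; (ii) for each edge, some bag contains both endpoints; (iii) the bags containing any fixed vertex form a subtree. All hold, so the decomposition is valid with width 3 − 1 = 2.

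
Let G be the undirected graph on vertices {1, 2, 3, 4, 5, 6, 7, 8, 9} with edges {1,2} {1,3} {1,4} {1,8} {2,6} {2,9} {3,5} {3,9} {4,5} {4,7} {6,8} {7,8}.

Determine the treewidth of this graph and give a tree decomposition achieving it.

Treewidth 3.
Bags: B1 = {2, 3, 5, 9}  B2 = {1, 2, 3, 5}  B3 = {1, 2, 4, 5}  B4 = {1, 2, 4, 6}  B5 = {1, 4, 6, 8}  B6 = {4, 6, 7, 8}
Tree: B1–B2, B2–B3, B3–B4, B4–B5, B5–B6

Every bag has size at most 4, so the width is 4 − 1 = 3 and tw(G) ≤ 3. For the lower bound: the 4 vertex sets {3,5,9}, {2}, {1}, {4,6,7,8} are disjoint, each induces a connected subgraph, and every pair is joined by at least one edge of G. Contracting each set to a single vertex therefore yields K_{4} as a minor, and since treewidth is minor-monotone, tw(G) ≥ tw(K_{4}) = 3. Therefore the treewidth is 3.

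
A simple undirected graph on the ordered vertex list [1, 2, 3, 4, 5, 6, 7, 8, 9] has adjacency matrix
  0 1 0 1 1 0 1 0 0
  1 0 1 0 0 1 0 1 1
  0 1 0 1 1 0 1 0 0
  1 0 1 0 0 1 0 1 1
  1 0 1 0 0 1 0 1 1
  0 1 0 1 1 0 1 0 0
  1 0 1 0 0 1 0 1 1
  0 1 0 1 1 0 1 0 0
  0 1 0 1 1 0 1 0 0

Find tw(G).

4

A width-4 tree decomposition is:
Bags: B1 = {2, 4, 5, 7, 9}  B2 = {2, 4, 5, 6, 7}  B3 = {2, 4, 5, 7, 8}  B4 = {1, 2, 4, 5, 7}  B5 = {2, 3, 4, 5, 7}
Tree: B1–B2, B2–B3, B3–B4, B4–B5
Each bag holds 5 vertices, so the decomposition has width 4, which upper-bounds the treewidth. For the lower bound: the 5 vertex sets {4,9}, {6,7}, {2,8}, {5}, {1} are disjoint, each induces a connected subgraph, and every pair is joined by at least one edge of G. Contracting each set to a single vertex therefore yields K_{5} as a minor, and since treewidth is minor-monotone, tw(G) ≥ tw(K_{5}) = 4. Hence tw(G) = 4 exactly.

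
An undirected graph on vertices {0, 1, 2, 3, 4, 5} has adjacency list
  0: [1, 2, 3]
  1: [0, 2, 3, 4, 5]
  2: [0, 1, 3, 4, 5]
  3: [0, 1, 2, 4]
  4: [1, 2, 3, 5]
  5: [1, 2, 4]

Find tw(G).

3

A width-3 tree decomposition is:
Bags: B1 = {1, 2, 3, 4}  B2 = {1, 2, 4, 5}  B3 = {0, 1, 2, 3}
Tree: B1–B2, B1–B3
Every bag has size at most 4, so the width is 4 − 1 = 3 and tw(G) ≤ 3. Conversely, {0, 1, 2, 3} is a clique of size 4, and the vertices of any clique must share a bag in every tree decomposition; so some bag has ≥ 4 vertices and tw(G) ≥ 3. Therefore the treewidth is 3.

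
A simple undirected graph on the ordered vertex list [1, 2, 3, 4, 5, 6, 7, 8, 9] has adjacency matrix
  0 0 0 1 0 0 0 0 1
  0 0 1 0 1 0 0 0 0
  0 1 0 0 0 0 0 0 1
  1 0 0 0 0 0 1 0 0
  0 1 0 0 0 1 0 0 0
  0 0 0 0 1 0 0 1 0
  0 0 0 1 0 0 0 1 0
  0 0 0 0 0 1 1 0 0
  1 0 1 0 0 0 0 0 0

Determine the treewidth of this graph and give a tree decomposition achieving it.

Treewidth 2.
One optimal decomposition is:
Bags: B1 = {4, 7, 8}  B2 = {4, 6, 8}  B3 = {4, 5, 6}  B4 = {2, 4, 5}  B5 = {2, 3, 4}  B6 = {3, 4, 9}  B7 = {1, 4, 9}
Tree: B1–B2, B2–B3, B3–B4, B4–B5, B5–B6, B6–B7

Every bag has size at most 3, so the width is 3 − 1 = 2 and tw(G) ≤ 2. The edges 4–7–8–6–5–2–3–9–1–4 form a cycle, so G is not a tree and its treewidth is at least 2. The upper and lower bounds meet at 2, so that is the treewidth.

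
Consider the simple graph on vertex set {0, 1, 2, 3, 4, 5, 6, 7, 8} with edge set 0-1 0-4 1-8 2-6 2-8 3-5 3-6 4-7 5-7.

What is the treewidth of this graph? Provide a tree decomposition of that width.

Treewidth 2.
One such decomposition:
Bags: B1 = {0, 1, 8}  B2 = {0, 4, 8}  B3 = {4, 7, 8}  B4 = {5, 7, 8}  B5 = {3, 5, 8}  B6 = {3, 6, 8}  B7 = {2, 6, 8}
Tree: B1–B2, B2–B3, B3–B4, B4–B5, B5–B6, B6–B7

Every bag has size at most 3, so the width is 3 − 1 = 2 and tw(G) ≤ 2. The edges 8–1–0–4–7–5–3–6–2–8 form a cycle, so G is not a tree and its treewidth is at least 2. Combining the bounds, tw(G) = 2.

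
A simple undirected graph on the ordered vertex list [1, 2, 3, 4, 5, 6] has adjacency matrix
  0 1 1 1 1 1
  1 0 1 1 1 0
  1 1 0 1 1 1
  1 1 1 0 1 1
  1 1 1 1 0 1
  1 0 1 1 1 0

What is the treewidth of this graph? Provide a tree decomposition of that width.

Treewidth 4.
Bags: B1 = {1, 3, 4, 5, 6}  B2 = {1, 2, 3, 4, 5}
Tree: B1–B2

Every bag has size at most 5, so the width is 5 − 1 = 4 and tw(G) ≤ 4. Conversely, {1, 2, 3, 4, 5} is a clique of size 5, and the vertices of any clique must share a bag in every tree decomposition; so some bag has ≥ 5 vertices and tw(G) ≥ 4. The upper and lower bounds meet at 4, so that is the treewidth.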